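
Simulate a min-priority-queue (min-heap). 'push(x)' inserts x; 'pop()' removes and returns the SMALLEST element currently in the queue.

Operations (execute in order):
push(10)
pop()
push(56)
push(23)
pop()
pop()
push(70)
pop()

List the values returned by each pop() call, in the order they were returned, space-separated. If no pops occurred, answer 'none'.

Answer: 10 23 56 70

Derivation:
push(10): heap contents = [10]
pop() → 10: heap contents = []
push(56): heap contents = [56]
push(23): heap contents = [23, 56]
pop() → 23: heap contents = [56]
pop() → 56: heap contents = []
push(70): heap contents = [70]
pop() → 70: heap contents = []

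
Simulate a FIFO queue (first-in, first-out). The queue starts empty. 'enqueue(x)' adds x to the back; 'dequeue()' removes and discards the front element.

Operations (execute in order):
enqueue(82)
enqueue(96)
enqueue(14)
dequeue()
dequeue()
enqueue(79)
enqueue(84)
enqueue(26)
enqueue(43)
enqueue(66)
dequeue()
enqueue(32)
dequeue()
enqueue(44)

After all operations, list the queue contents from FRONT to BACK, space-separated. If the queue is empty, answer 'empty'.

enqueue(82): [82]
enqueue(96): [82, 96]
enqueue(14): [82, 96, 14]
dequeue(): [96, 14]
dequeue(): [14]
enqueue(79): [14, 79]
enqueue(84): [14, 79, 84]
enqueue(26): [14, 79, 84, 26]
enqueue(43): [14, 79, 84, 26, 43]
enqueue(66): [14, 79, 84, 26, 43, 66]
dequeue(): [79, 84, 26, 43, 66]
enqueue(32): [79, 84, 26, 43, 66, 32]
dequeue(): [84, 26, 43, 66, 32]
enqueue(44): [84, 26, 43, 66, 32, 44]

Answer: 84 26 43 66 32 44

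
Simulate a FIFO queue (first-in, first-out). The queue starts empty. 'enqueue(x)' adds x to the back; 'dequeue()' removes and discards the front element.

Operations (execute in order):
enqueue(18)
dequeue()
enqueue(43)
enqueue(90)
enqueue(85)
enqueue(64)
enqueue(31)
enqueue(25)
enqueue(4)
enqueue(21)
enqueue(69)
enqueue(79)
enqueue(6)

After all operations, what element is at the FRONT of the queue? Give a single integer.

Answer: 43

Derivation:
enqueue(18): queue = [18]
dequeue(): queue = []
enqueue(43): queue = [43]
enqueue(90): queue = [43, 90]
enqueue(85): queue = [43, 90, 85]
enqueue(64): queue = [43, 90, 85, 64]
enqueue(31): queue = [43, 90, 85, 64, 31]
enqueue(25): queue = [43, 90, 85, 64, 31, 25]
enqueue(4): queue = [43, 90, 85, 64, 31, 25, 4]
enqueue(21): queue = [43, 90, 85, 64, 31, 25, 4, 21]
enqueue(69): queue = [43, 90, 85, 64, 31, 25, 4, 21, 69]
enqueue(79): queue = [43, 90, 85, 64, 31, 25, 4, 21, 69, 79]
enqueue(6): queue = [43, 90, 85, 64, 31, 25, 4, 21, 69, 79, 6]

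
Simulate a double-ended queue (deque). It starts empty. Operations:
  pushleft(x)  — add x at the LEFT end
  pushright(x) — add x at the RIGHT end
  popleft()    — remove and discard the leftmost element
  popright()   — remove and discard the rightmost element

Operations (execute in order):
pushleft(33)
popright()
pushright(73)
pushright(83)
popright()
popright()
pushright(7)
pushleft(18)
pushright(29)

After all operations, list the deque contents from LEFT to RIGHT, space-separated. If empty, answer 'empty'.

Answer: 18 7 29

Derivation:
pushleft(33): [33]
popright(): []
pushright(73): [73]
pushright(83): [73, 83]
popright(): [73]
popright(): []
pushright(7): [7]
pushleft(18): [18, 7]
pushright(29): [18, 7, 29]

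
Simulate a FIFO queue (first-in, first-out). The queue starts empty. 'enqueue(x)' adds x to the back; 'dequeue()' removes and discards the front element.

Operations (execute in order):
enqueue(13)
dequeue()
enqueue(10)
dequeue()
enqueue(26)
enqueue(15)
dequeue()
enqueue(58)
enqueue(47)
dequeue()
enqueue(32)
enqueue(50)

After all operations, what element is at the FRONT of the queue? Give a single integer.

enqueue(13): queue = [13]
dequeue(): queue = []
enqueue(10): queue = [10]
dequeue(): queue = []
enqueue(26): queue = [26]
enqueue(15): queue = [26, 15]
dequeue(): queue = [15]
enqueue(58): queue = [15, 58]
enqueue(47): queue = [15, 58, 47]
dequeue(): queue = [58, 47]
enqueue(32): queue = [58, 47, 32]
enqueue(50): queue = [58, 47, 32, 50]

Answer: 58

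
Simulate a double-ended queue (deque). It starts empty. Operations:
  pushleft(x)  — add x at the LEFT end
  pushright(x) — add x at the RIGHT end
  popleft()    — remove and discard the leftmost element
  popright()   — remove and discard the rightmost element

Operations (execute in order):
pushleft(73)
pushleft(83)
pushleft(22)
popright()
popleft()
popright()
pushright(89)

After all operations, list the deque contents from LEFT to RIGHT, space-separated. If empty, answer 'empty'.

pushleft(73): [73]
pushleft(83): [83, 73]
pushleft(22): [22, 83, 73]
popright(): [22, 83]
popleft(): [83]
popright(): []
pushright(89): [89]

Answer: 89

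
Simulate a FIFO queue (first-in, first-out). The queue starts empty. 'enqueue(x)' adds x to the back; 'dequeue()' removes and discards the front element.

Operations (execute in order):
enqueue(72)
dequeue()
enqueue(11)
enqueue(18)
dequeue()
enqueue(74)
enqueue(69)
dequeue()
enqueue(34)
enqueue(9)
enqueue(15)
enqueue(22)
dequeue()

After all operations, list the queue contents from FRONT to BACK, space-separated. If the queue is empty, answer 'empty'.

enqueue(72): [72]
dequeue(): []
enqueue(11): [11]
enqueue(18): [11, 18]
dequeue(): [18]
enqueue(74): [18, 74]
enqueue(69): [18, 74, 69]
dequeue(): [74, 69]
enqueue(34): [74, 69, 34]
enqueue(9): [74, 69, 34, 9]
enqueue(15): [74, 69, 34, 9, 15]
enqueue(22): [74, 69, 34, 9, 15, 22]
dequeue(): [69, 34, 9, 15, 22]

Answer: 69 34 9 15 22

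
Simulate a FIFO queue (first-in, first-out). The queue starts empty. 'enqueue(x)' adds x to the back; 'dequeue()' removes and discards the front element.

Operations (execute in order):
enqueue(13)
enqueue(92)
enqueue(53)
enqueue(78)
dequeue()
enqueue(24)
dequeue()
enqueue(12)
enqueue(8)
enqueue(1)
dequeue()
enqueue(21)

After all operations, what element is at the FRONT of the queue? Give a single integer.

enqueue(13): queue = [13]
enqueue(92): queue = [13, 92]
enqueue(53): queue = [13, 92, 53]
enqueue(78): queue = [13, 92, 53, 78]
dequeue(): queue = [92, 53, 78]
enqueue(24): queue = [92, 53, 78, 24]
dequeue(): queue = [53, 78, 24]
enqueue(12): queue = [53, 78, 24, 12]
enqueue(8): queue = [53, 78, 24, 12, 8]
enqueue(1): queue = [53, 78, 24, 12, 8, 1]
dequeue(): queue = [78, 24, 12, 8, 1]
enqueue(21): queue = [78, 24, 12, 8, 1, 21]

Answer: 78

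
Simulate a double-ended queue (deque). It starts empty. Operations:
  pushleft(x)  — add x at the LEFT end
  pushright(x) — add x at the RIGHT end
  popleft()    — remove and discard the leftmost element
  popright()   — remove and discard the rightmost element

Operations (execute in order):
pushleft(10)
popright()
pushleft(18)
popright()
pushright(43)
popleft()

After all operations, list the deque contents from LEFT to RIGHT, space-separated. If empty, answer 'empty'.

pushleft(10): [10]
popright(): []
pushleft(18): [18]
popright(): []
pushright(43): [43]
popleft(): []

Answer: empty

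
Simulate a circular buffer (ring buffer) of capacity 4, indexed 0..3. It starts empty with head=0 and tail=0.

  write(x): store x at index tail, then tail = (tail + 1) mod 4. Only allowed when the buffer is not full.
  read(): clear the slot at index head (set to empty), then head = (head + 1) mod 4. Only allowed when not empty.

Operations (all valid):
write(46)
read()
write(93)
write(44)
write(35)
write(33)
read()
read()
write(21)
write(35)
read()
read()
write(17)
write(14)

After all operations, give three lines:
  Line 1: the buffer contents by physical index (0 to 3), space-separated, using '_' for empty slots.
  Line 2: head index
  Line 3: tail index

Answer: 14 21 35 17
1
1

Derivation:
write(46): buf=[46 _ _ _], head=0, tail=1, size=1
read(): buf=[_ _ _ _], head=1, tail=1, size=0
write(93): buf=[_ 93 _ _], head=1, tail=2, size=1
write(44): buf=[_ 93 44 _], head=1, tail=3, size=2
write(35): buf=[_ 93 44 35], head=1, tail=0, size=3
write(33): buf=[33 93 44 35], head=1, tail=1, size=4
read(): buf=[33 _ 44 35], head=2, tail=1, size=3
read(): buf=[33 _ _ 35], head=3, tail=1, size=2
write(21): buf=[33 21 _ 35], head=3, tail=2, size=3
write(35): buf=[33 21 35 35], head=3, tail=3, size=4
read(): buf=[33 21 35 _], head=0, tail=3, size=3
read(): buf=[_ 21 35 _], head=1, tail=3, size=2
write(17): buf=[_ 21 35 17], head=1, tail=0, size=3
write(14): buf=[14 21 35 17], head=1, tail=1, size=4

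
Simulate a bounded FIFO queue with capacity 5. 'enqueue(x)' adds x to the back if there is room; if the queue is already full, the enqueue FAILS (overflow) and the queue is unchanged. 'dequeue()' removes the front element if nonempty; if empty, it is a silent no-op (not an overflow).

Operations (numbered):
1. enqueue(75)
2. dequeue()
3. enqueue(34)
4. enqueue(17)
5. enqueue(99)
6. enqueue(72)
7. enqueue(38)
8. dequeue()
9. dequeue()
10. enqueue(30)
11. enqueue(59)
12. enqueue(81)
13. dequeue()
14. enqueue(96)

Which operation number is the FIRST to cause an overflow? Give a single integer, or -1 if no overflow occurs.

Answer: 12

Derivation:
1. enqueue(75): size=1
2. dequeue(): size=0
3. enqueue(34): size=1
4. enqueue(17): size=2
5. enqueue(99): size=3
6. enqueue(72): size=4
7. enqueue(38): size=5
8. dequeue(): size=4
9. dequeue(): size=3
10. enqueue(30): size=4
11. enqueue(59): size=5
12. enqueue(81): size=5=cap → OVERFLOW (fail)
13. dequeue(): size=4
14. enqueue(96): size=5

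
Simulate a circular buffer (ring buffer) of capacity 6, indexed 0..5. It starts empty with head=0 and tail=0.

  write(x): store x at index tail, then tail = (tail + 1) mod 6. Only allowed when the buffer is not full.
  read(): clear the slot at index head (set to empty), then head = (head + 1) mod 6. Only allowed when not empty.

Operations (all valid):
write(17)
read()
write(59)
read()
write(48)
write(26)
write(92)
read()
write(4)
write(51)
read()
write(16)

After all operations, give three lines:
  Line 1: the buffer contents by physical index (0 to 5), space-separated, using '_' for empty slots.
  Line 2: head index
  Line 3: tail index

write(17): buf=[17 _ _ _ _ _], head=0, tail=1, size=1
read(): buf=[_ _ _ _ _ _], head=1, tail=1, size=0
write(59): buf=[_ 59 _ _ _ _], head=1, tail=2, size=1
read(): buf=[_ _ _ _ _ _], head=2, tail=2, size=0
write(48): buf=[_ _ 48 _ _ _], head=2, tail=3, size=1
write(26): buf=[_ _ 48 26 _ _], head=2, tail=4, size=2
write(92): buf=[_ _ 48 26 92 _], head=2, tail=5, size=3
read(): buf=[_ _ _ 26 92 _], head=3, tail=5, size=2
write(4): buf=[_ _ _ 26 92 4], head=3, tail=0, size=3
write(51): buf=[51 _ _ 26 92 4], head=3, tail=1, size=4
read(): buf=[51 _ _ _ 92 4], head=4, tail=1, size=3
write(16): buf=[51 16 _ _ 92 4], head=4, tail=2, size=4

Answer: 51 16 _ _ 92 4
4
2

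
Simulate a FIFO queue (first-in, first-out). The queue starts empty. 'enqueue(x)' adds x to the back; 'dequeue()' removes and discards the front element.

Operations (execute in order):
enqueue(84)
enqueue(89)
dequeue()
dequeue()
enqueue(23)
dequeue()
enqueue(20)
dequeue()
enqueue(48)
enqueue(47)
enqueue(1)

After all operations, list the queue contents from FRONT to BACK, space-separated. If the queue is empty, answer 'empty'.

enqueue(84): [84]
enqueue(89): [84, 89]
dequeue(): [89]
dequeue(): []
enqueue(23): [23]
dequeue(): []
enqueue(20): [20]
dequeue(): []
enqueue(48): [48]
enqueue(47): [48, 47]
enqueue(1): [48, 47, 1]

Answer: 48 47 1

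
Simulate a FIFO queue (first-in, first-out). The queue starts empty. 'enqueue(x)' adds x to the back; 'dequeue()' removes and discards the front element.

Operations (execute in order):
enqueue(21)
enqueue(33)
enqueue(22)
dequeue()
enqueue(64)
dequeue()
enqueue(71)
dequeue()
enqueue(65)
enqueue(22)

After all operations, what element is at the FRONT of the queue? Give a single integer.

Answer: 64

Derivation:
enqueue(21): queue = [21]
enqueue(33): queue = [21, 33]
enqueue(22): queue = [21, 33, 22]
dequeue(): queue = [33, 22]
enqueue(64): queue = [33, 22, 64]
dequeue(): queue = [22, 64]
enqueue(71): queue = [22, 64, 71]
dequeue(): queue = [64, 71]
enqueue(65): queue = [64, 71, 65]
enqueue(22): queue = [64, 71, 65, 22]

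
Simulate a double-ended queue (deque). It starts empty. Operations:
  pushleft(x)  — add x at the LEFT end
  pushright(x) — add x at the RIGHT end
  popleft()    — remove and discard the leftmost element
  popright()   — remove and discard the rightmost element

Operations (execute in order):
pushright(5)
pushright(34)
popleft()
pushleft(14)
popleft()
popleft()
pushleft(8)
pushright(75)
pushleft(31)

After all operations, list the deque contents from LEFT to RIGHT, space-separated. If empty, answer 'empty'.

pushright(5): [5]
pushright(34): [5, 34]
popleft(): [34]
pushleft(14): [14, 34]
popleft(): [34]
popleft(): []
pushleft(8): [8]
pushright(75): [8, 75]
pushleft(31): [31, 8, 75]

Answer: 31 8 75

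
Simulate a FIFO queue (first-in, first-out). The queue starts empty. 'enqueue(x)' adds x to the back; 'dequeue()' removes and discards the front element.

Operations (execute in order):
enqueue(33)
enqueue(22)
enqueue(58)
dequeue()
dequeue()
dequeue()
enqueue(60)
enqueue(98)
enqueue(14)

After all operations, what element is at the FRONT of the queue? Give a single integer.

Answer: 60

Derivation:
enqueue(33): queue = [33]
enqueue(22): queue = [33, 22]
enqueue(58): queue = [33, 22, 58]
dequeue(): queue = [22, 58]
dequeue(): queue = [58]
dequeue(): queue = []
enqueue(60): queue = [60]
enqueue(98): queue = [60, 98]
enqueue(14): queue = [60, 98, 14]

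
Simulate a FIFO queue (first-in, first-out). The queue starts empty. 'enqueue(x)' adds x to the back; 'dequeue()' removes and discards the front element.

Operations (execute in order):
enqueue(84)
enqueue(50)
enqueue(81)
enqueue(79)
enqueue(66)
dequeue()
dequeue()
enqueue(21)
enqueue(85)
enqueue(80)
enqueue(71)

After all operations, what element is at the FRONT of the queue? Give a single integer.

Answer: 81

Derivation:
enqueue(84): queue = [84]
enqueue(50): queue = [84, 50]
enqueue(81): queue = [84, 50, 81]
enqueue(79): queue = [84, 50, 81, 79]
enqueue(66): queue = [84, 50, 81, 79, 66]
dequeue(): queue = [50, 81, 79, 66]
dequeue(): queue = [81, 79, 66]
enqueue(21): queue = [81, 79, 66, 21]
enqueue(85): queue = [81, 79, 66, 21, 85]
enqueue(80): queue = [81, 79, 66, 21, 85, 80]
enqueue(71): queue = [81, 79, 66, 21, 85, 80, 71]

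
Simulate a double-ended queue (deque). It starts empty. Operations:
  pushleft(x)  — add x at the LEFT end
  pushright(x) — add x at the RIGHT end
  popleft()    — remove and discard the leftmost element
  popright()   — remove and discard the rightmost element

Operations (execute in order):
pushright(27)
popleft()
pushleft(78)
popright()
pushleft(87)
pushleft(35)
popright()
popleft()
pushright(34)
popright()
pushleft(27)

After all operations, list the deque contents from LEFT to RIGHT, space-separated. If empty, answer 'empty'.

Answer: 27

Derivation:
pushright(27): [27]
popleft(): []
pushleft(78): [78]
popright(): []
pushleft(87): [87]
pushleft(35): [35, 87]
popright(): [35]
popleft(): []
pushright(34): [34]
popright(): []
pushleft(27): [27]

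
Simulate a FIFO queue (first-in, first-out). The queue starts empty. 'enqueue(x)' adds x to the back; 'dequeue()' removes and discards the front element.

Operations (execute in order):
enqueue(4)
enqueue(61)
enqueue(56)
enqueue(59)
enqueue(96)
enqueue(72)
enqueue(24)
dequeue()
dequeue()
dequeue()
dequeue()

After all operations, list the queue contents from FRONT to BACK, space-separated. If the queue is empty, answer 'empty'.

enqueue(4): [4]
enqueue(61): [4, 61]
enqueue(56): [4, 61, 56]
enqueue(59): [4, 61, 56, 59]
enqueue(96): [4, 61, 56, 59, 96]
enqueue(72): [4, 61, 56, 59, 96, 72]
enqueue(24): [4, 61, 56, 59, 96, 72, 24]
dequeue(): [61, 56, 59, 96, 72, 24]
dequeue(): [56, 59, 96, 72, 24]
dequeue(): [59, 96, 72, 24]
dequeue(): [96, 72, 24]

Answer: 96 72 24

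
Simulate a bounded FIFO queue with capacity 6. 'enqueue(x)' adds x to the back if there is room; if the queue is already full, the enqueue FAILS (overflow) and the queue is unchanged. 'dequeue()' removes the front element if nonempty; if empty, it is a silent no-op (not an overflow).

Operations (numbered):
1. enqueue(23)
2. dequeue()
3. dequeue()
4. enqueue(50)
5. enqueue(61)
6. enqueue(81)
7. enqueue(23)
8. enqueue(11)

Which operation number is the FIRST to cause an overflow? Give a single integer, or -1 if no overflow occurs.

Answer: -1

Derivation:
1. enqueue(23): size=1
2. dequeue(): size=0
3. dequeue(): empty, no-op, size=0
4. enqueue(50): size=1
5. enqueue(61): size=2
6. enqueue(81): size=3
7. enqueue(23): size=4
8. enqueue(11): size=5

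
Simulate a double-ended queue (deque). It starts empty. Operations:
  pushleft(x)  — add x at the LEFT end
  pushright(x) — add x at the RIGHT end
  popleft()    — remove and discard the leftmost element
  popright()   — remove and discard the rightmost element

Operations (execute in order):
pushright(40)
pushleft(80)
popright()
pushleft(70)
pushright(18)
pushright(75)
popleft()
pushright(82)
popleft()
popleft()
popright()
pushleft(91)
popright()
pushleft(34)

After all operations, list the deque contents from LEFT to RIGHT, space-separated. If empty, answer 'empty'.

Answer: 34 91

Derivation:
pushright(40): [40]
pushleft(80): [80, 40]
popright(): [80]
pushleft(70): [70, 80]
pushright(18): [70, 80, 18]
pushright(75): [70, 80, 18, 75]
popleft(): [80, 18, 75]
pushright(82): [80, 18, 75, 82]
popleft(): [18, 75, 82]
popleft(): [75, 82]
popright(): [75]
pushleft(91): [91, 75]
popright(): [91]
pushleft(34): [34, 91]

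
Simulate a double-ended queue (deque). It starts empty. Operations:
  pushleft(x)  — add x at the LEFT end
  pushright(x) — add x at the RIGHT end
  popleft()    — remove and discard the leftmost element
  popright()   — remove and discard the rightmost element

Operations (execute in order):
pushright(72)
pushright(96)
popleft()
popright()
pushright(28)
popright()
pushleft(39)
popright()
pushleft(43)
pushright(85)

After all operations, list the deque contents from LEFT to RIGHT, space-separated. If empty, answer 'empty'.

Answer: 43 85

Derivation:
pushright(72): [72]
pushright(96): [72, 96]
popleft(): [96]
popright(): []
pushright(28): [28]
popright(): []
pushleft(39): [39]
popright(): []
pushleft(43): [43]
pushright(85): [43, 85]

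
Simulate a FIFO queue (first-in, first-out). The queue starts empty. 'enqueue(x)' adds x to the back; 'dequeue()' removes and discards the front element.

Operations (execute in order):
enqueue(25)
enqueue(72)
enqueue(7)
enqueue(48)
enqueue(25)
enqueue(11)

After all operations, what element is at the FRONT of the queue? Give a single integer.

Answer: 25

Derivation:
enqueue(25): queue = [25]
enqueue(72): queue = [25, 72]
enqueue(7): queue = [25, 72, 7]
enqueue(48): queue = [25, 72, 7, 48]
enqueue(25): queue = [25, 72, 7, 48, 25]
enqueue(11): queue = [25, 72, 7, 48, 25, 11]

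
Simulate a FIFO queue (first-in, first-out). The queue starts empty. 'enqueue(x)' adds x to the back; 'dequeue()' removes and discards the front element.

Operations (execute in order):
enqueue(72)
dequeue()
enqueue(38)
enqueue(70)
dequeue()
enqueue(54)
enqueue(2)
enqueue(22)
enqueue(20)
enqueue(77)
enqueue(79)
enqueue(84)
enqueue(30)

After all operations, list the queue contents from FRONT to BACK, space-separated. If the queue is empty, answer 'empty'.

Answer: 70 54 2 22 20 77 79 84 30

Derivation:
enqueue(72): [72]
dequeue(): []
enqueue(38): [38]
enqueue(70): [38, 70]
dequeue(): [70]
enqueue(54): [70, 54]
enqueue(2): [70, 54, 2]
enqueue(22): [70, 54, 2, 22]
enqueue(20): [70, 54, 2, 22, 20]
enqueue(77): [70, 54, 2, 22, 20, 77]
enqueue(79): [70, 54, 2, 22, 20, 77, 79]
enqueue(84): [70, 54, 2, 22, 20, 77, 79, 84]
enqueue(30): [70, 54, 2, 22, 20, 77, 79, 84, 30]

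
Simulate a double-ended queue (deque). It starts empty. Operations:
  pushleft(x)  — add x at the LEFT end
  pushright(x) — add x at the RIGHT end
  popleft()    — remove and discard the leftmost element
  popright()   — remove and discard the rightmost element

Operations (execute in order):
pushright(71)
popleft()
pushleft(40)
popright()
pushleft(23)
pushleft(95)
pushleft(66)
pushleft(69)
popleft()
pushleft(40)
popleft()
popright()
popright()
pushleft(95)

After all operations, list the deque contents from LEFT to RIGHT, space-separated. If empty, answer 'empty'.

Answer: 95 66

Derivation:
pushright(71): [71]
popleft(): []
pushleft(40): [40]
popright(): []
pushleft(23): [23]
pushleft(95): [95, 23]
pushleft(66): [66, 95, 23]
pushleft(69): [69, 66, 95, 23]
popleft(): [66, 95, 23]
pushleft(40): [40, 66, 95, 23]
popleft(): [66, 95, 23]
popright(): [66, 95]
popright(): [66]
pushleft(95): [95, 66]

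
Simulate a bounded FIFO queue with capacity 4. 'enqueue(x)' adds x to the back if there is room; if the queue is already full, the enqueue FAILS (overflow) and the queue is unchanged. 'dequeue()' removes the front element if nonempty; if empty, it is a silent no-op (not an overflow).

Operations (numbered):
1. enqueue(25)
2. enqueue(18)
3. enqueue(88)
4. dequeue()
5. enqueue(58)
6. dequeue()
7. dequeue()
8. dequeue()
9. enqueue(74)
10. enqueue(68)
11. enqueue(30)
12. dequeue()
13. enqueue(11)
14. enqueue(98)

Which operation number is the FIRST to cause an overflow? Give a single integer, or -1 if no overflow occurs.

1. enqueue(25): size=1
2. enqueue(18): size=2
3. enqueue(88): size=3
4. dequeue(): size=2
5. enqueue(58): size=3
6. dequeue(): size=2
7. dequeue(): size=1
8. dequeue(): size=0
9. enqueue(74): size=1
10. enqueue(68): size=2
11. enqueue(30): size=3
12. dequeue(): size=2
13. enqueue(11): size=3
14. enqueue(98): size=4

Answer: -1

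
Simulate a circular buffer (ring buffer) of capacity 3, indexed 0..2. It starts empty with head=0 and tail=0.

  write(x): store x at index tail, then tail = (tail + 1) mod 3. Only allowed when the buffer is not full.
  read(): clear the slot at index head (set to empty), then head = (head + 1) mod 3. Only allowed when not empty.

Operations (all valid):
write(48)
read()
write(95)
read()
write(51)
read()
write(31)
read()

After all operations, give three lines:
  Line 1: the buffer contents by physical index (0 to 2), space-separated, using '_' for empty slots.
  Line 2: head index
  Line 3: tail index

Answer: _ _ _
1
1

Derivation:
write(48): buf=[48 _ _], head=0, tail=1, size=1
read(): buf=[_ _ _], head=1, tail=1, size=0
write(95): buf=[_ 95 _], head=1, tail=2, size=1
read(): buf=[_ _ _], head=2, tail=2, size=0
write(51): buf=[_ _ 51], head=2, tail=0, size=1
read(): buf=[_ _ _], head=0, tail=0, size=0
write(31): buf=[31 _ _], head=0, tail=1, size=1
read(): buf=[_ _ _], head=1, tail=1, size=0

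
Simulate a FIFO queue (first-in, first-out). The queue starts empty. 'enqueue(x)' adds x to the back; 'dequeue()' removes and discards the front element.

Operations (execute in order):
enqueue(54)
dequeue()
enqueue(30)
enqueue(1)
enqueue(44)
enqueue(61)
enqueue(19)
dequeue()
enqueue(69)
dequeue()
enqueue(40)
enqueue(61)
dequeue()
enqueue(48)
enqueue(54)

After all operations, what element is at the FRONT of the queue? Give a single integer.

Answer: 61

Derivation:
enqueue(54): queue = [54]
dequeue(): queue = []
enqueue(30): queue = [30]
enqueue(1): queue = [30, 1]
enqueue(44): queue = [30, 1, 44]
enqueue(61): queue = [30, 1, 44, 61]
enqueue(19): queue = [30, 1, 44, 61, 19]
dequeue(): queue = [1, 44, 61, 19]
enqueue(69): queue = [1, 44, 61, 19, 69]
dequeue(): queue = [44, 61, 19, 69]
enqueue(40): queue = [44, 61, 19, 69, 40]
enqueue(61): queue = [44, 61, 19, 69, 40, 61]
dequeue(): queue = [61, 19, 69, 40, 61]
enqueue(48): queue = [61, 19, 69, 40, 61, 48]
enqueue(54): queue = [61, 19, 69, 40, 61, 48, 54]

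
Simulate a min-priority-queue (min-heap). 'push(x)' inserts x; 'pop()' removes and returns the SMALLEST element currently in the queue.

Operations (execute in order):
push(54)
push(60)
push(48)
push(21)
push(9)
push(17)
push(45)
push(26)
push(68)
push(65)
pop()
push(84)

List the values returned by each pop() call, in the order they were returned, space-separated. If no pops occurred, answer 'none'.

push(54): heap contents = [54]
push(60): heap contents = [54, 60]
push(48): heap contents = [48, 54, 60]
push(21): heap contents = [21, 48, 54, 60]
push(9): heap contents = [9, 21, 48, 54, 60]
push(17): heap contents = [9, 17, 21, 48, 54, 60]
push(45): heap contents = [9, 17, 21, 45, 48, 54, 60]
push(26): heap contents = [9, 17, 21, 26, 45, 48, 54, 60]
push(68): heap contents = [9, 17, 21, 26, 45, 48, 54, 60, 68]
push(65): heap contents = [9, 17, 21, 26, 45, 48, 54, 60, 65, 68]
pop() → 9: heap contents = [17, 21, 26, 45, 48, 54, 60, 65, 68]
push(84): heap contents = [17, 21, 26, 45, 48, 54, 60, 65, 68, 84]

Answer: 9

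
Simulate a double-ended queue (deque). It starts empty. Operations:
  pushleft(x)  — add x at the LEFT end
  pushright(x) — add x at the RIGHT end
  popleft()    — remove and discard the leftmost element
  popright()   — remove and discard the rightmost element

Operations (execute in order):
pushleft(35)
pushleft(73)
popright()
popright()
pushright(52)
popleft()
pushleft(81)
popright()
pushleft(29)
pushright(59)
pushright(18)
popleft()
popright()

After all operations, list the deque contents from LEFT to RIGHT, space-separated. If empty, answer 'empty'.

Answer: 59

Derivation:
pushleft(35): [35]
pushleft(73): [73, 35]
popright(): [73]
popright(): []
pushright(52): [52]
popleft(): []
pushleft(81): [81]
popright(): []
pushleft(29): [29]
pushright(59): [29, 59]
pushright(18): [29, 59, 18]
popleft(): [59, 18]
popright(): [59]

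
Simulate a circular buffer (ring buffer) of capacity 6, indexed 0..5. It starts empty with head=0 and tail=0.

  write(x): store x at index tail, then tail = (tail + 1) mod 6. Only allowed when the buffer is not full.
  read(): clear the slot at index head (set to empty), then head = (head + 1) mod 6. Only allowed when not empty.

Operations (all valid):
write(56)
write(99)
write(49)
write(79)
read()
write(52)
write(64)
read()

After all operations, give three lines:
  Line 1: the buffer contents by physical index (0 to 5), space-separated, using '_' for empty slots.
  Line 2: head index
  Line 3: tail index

write(56): buf=[56 _ _ _ _ _], head=0, tail=1, size=1
write(99): buf=[56 99 _ _ _ _], head=0, tail=2, size=2
write(49): buf=[56 99 49 _ _ _], head=0, tail=3, size=3
write(79): buf=[56 99 49 79 _ _], head=0, tail=4, size=4
read(): buf=[_ 99 49 79 _ _], head=1, tail=4, size=3
write(52): buf=[_ 99 49 79 52 _], head=1, tail=5, size=4
write(64): buf=[_ 99 49 79 52 64], head=1, tail=0, size=5
read(): buf=[_ _ 49 79 52 64], head=2, tail=0, size=4

Answer: _ _ 49 79 52 64
2
0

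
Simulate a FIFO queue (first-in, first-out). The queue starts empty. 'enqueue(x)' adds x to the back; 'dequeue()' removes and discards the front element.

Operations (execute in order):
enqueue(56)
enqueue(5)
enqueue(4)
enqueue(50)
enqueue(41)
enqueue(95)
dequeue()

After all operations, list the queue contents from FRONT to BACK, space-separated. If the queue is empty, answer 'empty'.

enqueue(56): [56]
enqueue(5): [56, 5]
enqueue(4): [56, 5, 4]
enqueue(50): [56, 5, 4, 50]
enqueue(41): [56, 5, 4, 50, 41]
enqueue(95): [56, 5, 4, 50, 41, 95]
dequeue(): [5, 4, 50, 41, 95]

Answer: 5 4 50 41 95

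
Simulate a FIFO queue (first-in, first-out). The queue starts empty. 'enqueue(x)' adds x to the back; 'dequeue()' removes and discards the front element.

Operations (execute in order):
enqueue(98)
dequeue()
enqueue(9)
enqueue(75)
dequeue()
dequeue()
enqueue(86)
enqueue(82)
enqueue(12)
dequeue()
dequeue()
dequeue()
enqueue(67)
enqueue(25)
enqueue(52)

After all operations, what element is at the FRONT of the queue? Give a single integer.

enqueue(98): queue = [98]
dequeue(): queue = []
enqueue(9): queue = [9]
enqueue(75): queue = [9, 75]
dequeue(): queue = [75]
dequeue(): queue = []
enqueue(86): queue = [86]
enqueue(82): queue = [86, 82]
enqueue(12): queue = [86, 82, 12]
dequeue(): queue = [82, 12]
dequeue(): queue = [12]
dequeue(): queue = []
enqueue(67): queue = [67]
enqueue(25): queue = [67, 25]
enqueue(52): queue = [67, 25, 52]

Answer: 67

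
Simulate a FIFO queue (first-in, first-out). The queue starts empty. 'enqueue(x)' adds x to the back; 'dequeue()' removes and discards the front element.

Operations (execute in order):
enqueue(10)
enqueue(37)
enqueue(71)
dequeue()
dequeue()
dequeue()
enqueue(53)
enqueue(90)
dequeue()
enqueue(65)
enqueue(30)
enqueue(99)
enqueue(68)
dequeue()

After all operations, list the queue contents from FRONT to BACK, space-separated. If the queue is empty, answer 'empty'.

enqueue(10): [10]
enqueue(37): [10, 37]
enqueue(71): [10, 37, 71]
dequeue(): [37, 71]
dequeue(): [71]
dequeue(): []
enqueue(53): [53]
enqueue(90): [53, 90]
dequeue(): [90]
enqueue(65): [90, 65]
enqueue(30): [90, 65, 30]
enqueue(99): [90, 65, 30, 99]
enqueue(68): [90, 65, 30, 99, 68]
dequeue(): [65, 30, 99, 68]

Answer: 65 30 99 68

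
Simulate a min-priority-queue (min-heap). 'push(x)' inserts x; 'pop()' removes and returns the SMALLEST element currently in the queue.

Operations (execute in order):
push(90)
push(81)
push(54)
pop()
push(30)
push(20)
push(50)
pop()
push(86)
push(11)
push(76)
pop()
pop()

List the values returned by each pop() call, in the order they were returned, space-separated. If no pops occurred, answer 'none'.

push(90): heap contents = [90]
push(81): heap contents = [81, 90]
push(54): heap contents = [54, 81, 90]
pop() → 54: heap contents = [81, 90]
push(30): heap contents = [30, 81, 90]
push(20): heap contents = [20, 30, 81, 90]
push(50): heap contents = [20, 30, 50, 81, 90]
pop() → 20: heap contents = [30, 50, 81, 90]
push(86): heap contents = [30, 50, 81, 86, 90]
push(11): heap contents = [11, 30, 50, 81, 86, 90]
push(76): heap contents = [11, 30, 50, 76, 81, 86, 90]
pop() → 11: heap contents = [30, 50, 76, 81, 86, 90]
pop() → 30: heap contents = [50, 76, 81, 86, 90]

Answer: 54 20 11 30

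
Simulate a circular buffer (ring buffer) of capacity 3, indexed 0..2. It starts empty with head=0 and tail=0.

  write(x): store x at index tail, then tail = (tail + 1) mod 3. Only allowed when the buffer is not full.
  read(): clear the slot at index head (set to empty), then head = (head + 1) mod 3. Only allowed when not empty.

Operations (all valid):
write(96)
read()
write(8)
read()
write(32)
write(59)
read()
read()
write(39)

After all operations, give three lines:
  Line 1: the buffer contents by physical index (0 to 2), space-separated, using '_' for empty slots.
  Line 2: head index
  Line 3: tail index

Answer: _ 39 _
1
2

Derivation:
write(96): buf=[96 _ _], head=0, tail=1, size=1
read(): buf=[_ _ _], head=1, tail=1, size=0
write(8): buf=[_ 8 _], head=1, tail=2, size=1
read(): buf=[_ _ _], head=2, tail=2, size=0
write(32): buf=[_ _ 32], head=2, tail=0, size=1
write(59): buf=[59 _ 32], head=2, tail=1, size=2
read(): buf=[59 _ _], head=0, tail=1, size=1
read(): buf=[_ _ _], head=1, tail=1, size=0
write(39): buf=[_ 39 _], head=1, tail=2, size=1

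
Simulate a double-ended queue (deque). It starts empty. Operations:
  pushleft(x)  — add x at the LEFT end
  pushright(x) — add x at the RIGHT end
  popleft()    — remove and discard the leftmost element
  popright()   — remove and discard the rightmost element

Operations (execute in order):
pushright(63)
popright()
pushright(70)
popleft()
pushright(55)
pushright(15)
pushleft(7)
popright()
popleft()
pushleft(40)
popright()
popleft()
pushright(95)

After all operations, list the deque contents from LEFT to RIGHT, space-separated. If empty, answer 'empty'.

Answer: 95

Derivation:
pushright(63): [63]
popright(): []
pushright(70): [70]
popleft(): []
pushright(55): [55]
pushright(15): [55, 15]
pushleft(7): [7, 55, 15]
popright(): [7, 55]
popleft(): [55]
pushleft(40): [40, 55]
popright(): [40]
popleft(): []
pushright(95): [95]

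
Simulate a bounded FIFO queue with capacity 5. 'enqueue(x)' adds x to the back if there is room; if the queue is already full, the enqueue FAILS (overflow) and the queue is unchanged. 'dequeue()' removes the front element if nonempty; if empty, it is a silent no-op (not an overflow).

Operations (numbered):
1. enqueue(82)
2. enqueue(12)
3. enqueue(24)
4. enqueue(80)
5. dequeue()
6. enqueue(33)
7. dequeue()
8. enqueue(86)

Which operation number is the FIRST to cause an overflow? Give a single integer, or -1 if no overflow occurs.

1. enqueue(82): size=1
2. enqueue(12): size=2
3. enqueue(24): size=3
4. enqueue(80): size=4
5. dequeue(): size=3
6. enqueue(33): size=4
7. dequeue(): size=3
8. enqueue(86): size=4

Answer: -1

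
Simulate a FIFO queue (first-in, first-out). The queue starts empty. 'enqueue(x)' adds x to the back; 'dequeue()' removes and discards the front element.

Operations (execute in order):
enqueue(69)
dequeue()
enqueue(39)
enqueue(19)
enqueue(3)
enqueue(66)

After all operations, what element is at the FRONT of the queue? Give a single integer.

Answer: 39

Derivation:
enqueue(69): queue = [69]
dequeue(): queue = []
enqueue(39): queue = [39]
enqueue(19): queue = [39, 19]
enqueue(3): queue = [39, 19, 3]
enqueue(66): queue = [39, 19, 3, 66]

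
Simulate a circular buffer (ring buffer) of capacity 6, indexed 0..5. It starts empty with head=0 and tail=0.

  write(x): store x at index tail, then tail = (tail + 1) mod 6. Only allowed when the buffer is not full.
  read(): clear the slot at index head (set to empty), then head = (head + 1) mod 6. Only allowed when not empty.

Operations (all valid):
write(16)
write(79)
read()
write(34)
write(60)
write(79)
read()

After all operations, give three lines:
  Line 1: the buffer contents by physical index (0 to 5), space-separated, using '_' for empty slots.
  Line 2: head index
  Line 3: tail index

write(16): buf=[16 _ _ _ _ _], head=0, tail=1, size=1
write(79): buf=[16 79 _ _ _ _], head=0, tail=2, size=2
read(): buf=[_ 79 _ _ _ _], head=1, tail=2, size=1
write(34): buf=[_ 79 34 _ _ _], head=1, tail=3, size=2
write(60): buf=[_ 79 34 60 _ _], head=1, tail=4, size=3
write(79): buf=[_ 79 34 60 79 _], head=1, tail=5, size=4
read(): buf=[_ _ 34 60 79 _], head=2, tail=5, size=3

Answer: _ _ 34 60 79 _
2
5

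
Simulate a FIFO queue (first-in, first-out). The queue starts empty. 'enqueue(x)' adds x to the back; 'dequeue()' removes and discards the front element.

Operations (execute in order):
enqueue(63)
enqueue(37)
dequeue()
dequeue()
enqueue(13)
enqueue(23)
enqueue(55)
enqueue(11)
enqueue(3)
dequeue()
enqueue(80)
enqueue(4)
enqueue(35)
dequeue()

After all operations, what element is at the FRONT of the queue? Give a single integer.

enqueue(63): queue = [63]
enqueue(37): queue = [63, 37]
dequeue(): queue = [37]
dequeue(): queue = []
enqueue(13): queue = [13]
enqueue(23): queue = [13, 23]
enqueue(55): queue = [13, 23, 55]
enqueue(11): queue = [13, 23, 55, 11]
enqueue(3): queue = [13, 23, 55, 11, 3]
dequeue(): queue = [23, 55, 11, 3]
enqueue(80): queue = [23, 55, 11, 3, 80]
enqueue(4): queue = [23, 55, 11, 3, 80, 4]
enqueue(35): queue = [23, 55, 11, 3, 80, 4, 35]
dequeue(): queue = [55, 11, 3, 80, 4, 35]

Answer: 55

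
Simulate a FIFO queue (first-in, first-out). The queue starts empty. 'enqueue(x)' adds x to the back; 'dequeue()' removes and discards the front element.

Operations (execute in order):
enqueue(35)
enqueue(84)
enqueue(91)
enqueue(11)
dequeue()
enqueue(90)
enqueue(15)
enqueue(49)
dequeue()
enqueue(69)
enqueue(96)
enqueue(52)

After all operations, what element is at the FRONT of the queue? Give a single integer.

Answer: 91

Derivation:
enqueue(35): queue = [35]
enqueue(84): queue = [35, 84]
enqueue(91): queue = [35, 84, 91]
enqueue(11): queue = [35, 84, 91, 11]
dequeue(): queue = [84, 91, 11]
enqueue(90): queue = [84, 91, 11, 90]
enqueue(15): queue = [84, 91, 11, 90, 15]
enqueue(49): queue = [84, 91, 11, 90, 15, 49]
dequeue(): queue = [91, 11, 90, 15, 49]
enqueue(69): queue = [91, 11, 90, 15, 49, 69]
enqueue(96): queue = [91, 11, 90, 15, 49, 69, 96]
enqueue(52): queue = [91, 11, 90, 15, 49, 69, 96, 52]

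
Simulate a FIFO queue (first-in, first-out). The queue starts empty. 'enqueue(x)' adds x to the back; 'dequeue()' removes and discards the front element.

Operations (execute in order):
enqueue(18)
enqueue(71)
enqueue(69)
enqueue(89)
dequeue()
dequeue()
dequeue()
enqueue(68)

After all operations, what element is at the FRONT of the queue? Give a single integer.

enqueue(18): queue = [18]
enqueue(71): queue = [18, 71]
enqueue(69): queue = [18, 71, 69]
enqueue(89): queue = [18, 71, 69, 89]
dequeue(): queue = [71, 69, 89]
dequeue(): queue = [69, 89]
dequeue(): queue = [89]
enqueue(68): queue = [89, 68]

Answer: 89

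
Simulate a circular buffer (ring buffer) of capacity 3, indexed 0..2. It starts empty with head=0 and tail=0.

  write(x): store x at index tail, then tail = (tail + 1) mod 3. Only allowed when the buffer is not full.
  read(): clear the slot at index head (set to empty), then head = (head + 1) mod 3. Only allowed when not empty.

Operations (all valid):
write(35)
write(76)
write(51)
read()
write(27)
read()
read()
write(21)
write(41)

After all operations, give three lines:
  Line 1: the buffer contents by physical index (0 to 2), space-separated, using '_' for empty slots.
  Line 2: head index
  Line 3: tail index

Answer: 27 21 41
0
0

Derivation:
write(35): buf=[35 _ _], head=0, tail=1, size=1
write(76): buf=[35 76 _], head=0, tail=2, size=2
write(51): buf=[35 76 51], head=0, tail=0, size=3
read(): buf=[_ 76 51], head=1, tail=0, size=2
write(27): buf=[27 76 51], head=1, tail=1, size=3
read(): buf=[27 _ 51], head=2, tail=1, size=2
read(): buf=[27 _ _], head=0, tail=1, size=1
write(21): buf=[27 21 _], head=0, tail=2, size=2
write(41): buf=[27 21 41], head=0, tail=0, size=3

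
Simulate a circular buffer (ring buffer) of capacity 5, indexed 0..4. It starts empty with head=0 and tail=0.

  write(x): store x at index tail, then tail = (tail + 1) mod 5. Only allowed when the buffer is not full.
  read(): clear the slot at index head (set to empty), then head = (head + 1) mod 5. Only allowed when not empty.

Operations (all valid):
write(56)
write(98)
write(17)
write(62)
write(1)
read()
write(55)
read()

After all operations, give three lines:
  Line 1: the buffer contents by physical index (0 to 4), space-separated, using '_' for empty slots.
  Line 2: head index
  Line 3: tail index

Answer: 55 _ 17 62 1
2
1

Derivation:
write(56): buf=[56 _ _ _ _], head=0, tail=1, size=1
write(98): buf=[56 98 _ _ _], head=0, tail=2, size=2
write(17): buf=[56 98 17 _ _], head=0, tail=3, size=3
write(62): buf=[56 98 17 62 _], head=0, tail=4, size=4
write(1): buf=[56 98 17 62 1], head=0, tail=0, size=5
read(): buf=[_ 98 17 62 1], head=1, tail=0, size=4
write(55): buf=[55 98 17 62 1], head=1, tail=1, size=5
read(): buf=[55 _ 17 62 1], head=2, tail=1, size=4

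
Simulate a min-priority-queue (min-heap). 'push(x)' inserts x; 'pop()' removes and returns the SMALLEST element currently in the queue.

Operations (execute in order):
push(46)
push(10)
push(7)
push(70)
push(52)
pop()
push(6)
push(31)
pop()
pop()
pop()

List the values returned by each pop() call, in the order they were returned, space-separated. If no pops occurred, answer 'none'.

Answer: 7 6 10 31

Derivation:
push(46): heap contents = [46]
push(10): heap contents = [10, 46]
push(7): heap contents = [7, 10, 46]
push(70): heap contents = [7, 10, 46, 70]
push(52): heap contents = [7, 10, 46, 52, 70]
pop() → 7: heap contents = [10, 46, 52, 70]
push(6): heap contents = [6, 10, 46, 52, 70]
push(31): heap contents = [6, 10, 31, 46, 52, 70]
pop() → 6: heap contents = [10, 31, 46, 52, 70]
pop() → 10: heap contents = [31, 46, 52, 70]
pop() → 31: heap contents = [46, 52, 70]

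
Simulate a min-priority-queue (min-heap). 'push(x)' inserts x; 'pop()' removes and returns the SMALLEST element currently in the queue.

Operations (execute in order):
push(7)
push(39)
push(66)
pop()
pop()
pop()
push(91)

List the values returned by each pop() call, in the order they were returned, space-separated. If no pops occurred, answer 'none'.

push(7): heap contents = [7]
push(39): heap contents = [7, 39]
push(66): heap contents = [7, 39, 66]
pop() → 7: heap contents = [39, 66]
pop() → 39: heap contents = [66]
pop() → 66: heap contents = []
push(91): heap contents = [91]

Answer: 7 39 66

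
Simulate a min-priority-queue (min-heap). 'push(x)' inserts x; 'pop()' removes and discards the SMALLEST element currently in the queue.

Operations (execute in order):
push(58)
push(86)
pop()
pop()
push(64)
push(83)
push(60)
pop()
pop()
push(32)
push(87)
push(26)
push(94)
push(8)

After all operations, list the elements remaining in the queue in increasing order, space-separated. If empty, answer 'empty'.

push(58): heap contents = [58]
push(86): heap contents = [58, 86]
pop() → 58: heap contents = [86]
pop() → 86: heap contents = []
push(64): heap contents = [64]
push(83): heap contents = [64, 83]
push(60): heap contents = [60, 64, 83]
pop() → 60: heap contents = [64, 83]
pop() → 64: heap contents = [83]
push(32): heap contents = [32, 83]
push(87): heap contents = [32, 83, 87]
push(26): heap contents = [26, 32, 83, 87]
push(94): heap contents = [26, 32, 83, 87, 94]
push(8): heap contents = [8, 26, 32, 83, 87, 94]

Answer: 8 26 32 83 87 94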